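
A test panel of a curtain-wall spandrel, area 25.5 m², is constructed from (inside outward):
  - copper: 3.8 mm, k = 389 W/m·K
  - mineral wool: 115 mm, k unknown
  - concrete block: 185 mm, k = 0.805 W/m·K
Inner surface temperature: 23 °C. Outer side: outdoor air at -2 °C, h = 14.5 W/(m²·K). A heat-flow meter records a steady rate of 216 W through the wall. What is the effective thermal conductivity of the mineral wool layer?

Thermal resistances in series:
R_copper = L/(kA) = 0.0038/(389×25.5) = 3.831×10^-7 K/W
R_concrete block = L/(kA) = 0.185/(0.805×25.5) = 0.009012 K/W
R_outer film = 1/(h_o·A) = 1/(14.5×25.5) = 0.002705 K/W
Sum of known resistances R_other = 0.01172 K/W
Total R = ΔT/Q = 25/216 = 0.1157 K/W
R_mineral wool = R_total − R_other = 0.104 K/W
k = L/(R·A) = 0.115/(0.104×25.5)

k ≈ 0.0434 W/(m·K)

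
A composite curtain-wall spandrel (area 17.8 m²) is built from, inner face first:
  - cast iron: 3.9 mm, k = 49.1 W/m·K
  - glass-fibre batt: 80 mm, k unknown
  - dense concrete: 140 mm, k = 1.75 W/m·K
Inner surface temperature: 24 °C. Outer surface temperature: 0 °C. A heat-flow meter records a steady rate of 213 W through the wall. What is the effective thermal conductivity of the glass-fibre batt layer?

Model the wall as resistances in series:
R_cast iron = L/(kA) = 0.0039/(49.1×17.8) = 4.462×10^-6 K/W
R_dense concrete = L/(kA) = 0.14/(1.75×17.8) = 0.004494 K/W
Sum of known resistances R_other = 0.004499 K/W
Total R = ΔT/Q = 24/213 = 0.1127 K/W
R_glass-fibre batt = R_total − R_other = 0.1082 K/W
k = L/(R·A) = 0.08/(0.1082×17.8)

k ≈ 0.0415 W/(m·K)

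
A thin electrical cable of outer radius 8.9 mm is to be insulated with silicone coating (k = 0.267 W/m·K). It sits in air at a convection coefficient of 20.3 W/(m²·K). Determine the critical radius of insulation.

For a cylinder r_cr = k/h = 0.267/20.3
r_cr = 13.2 mm; since the bare radius (8.9 mm) is below r_cr, adding a thin layer of insulation will *increase* heat loss.

r_cr ≈ 13.2 mm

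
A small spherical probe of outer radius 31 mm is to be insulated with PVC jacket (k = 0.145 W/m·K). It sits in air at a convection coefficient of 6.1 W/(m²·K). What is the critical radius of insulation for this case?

For a sphere r_cr = 2k/h = 2×0.145/6.1
r_cr = 47.5 mm; since the bare radius (31 mm) is below r_cr, adding a thin layer of insulation will *increase* heat loss.

r_cr ≈ 47.5 mm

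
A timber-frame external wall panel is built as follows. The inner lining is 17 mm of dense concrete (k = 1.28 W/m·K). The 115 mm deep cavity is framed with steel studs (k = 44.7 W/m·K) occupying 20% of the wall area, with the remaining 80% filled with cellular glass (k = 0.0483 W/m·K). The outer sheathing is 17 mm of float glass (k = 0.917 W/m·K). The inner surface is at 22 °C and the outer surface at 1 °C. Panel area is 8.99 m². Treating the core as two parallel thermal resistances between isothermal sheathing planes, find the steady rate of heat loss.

Q ≈ 4230 W

Sheathing layers in series; stud and cavity paths in parallel between them.
R_inner = 0.017/(1.28×8.99) = 0.001477 K/W
R_stud  = 0.115/(44.7×0.2×8.99) = 0.001431 K/W
R_cav   = 0.115/(0.0483×0.8×8.99) = 0.3311 K/W
1/R_core = 1/R_stud + 1/R_cav → R_core = 0.001425 K/W
R_outer = 0.017/(0.917×8.99) = 0.002062 K/W
R_total = 0.004964 K/W
Q = ΔT/R_total = 21/0.004964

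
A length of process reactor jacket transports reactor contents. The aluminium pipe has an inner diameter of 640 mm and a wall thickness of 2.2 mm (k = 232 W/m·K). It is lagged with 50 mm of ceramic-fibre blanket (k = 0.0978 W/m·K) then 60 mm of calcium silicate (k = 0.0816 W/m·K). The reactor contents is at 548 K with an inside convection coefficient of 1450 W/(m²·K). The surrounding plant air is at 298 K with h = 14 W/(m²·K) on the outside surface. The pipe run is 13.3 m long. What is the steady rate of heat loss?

Q ≈ 6010 W

Cylindrical conduction, so R = ln(r₂/r₁)/(2πkL) per layer, in series:
R_inner film = 1/(h_i·2πr₁L) = 1/(1450×2π×0.32×13.3) = 2.579×10^-5 K/W
R_aluminium pipe wall = ln(322.2/320)/(2π×232×13.3) = 3.534×10^-7 K/W
R_ceramic-fibre blanket = ln(372.2/322.2)/(2π×0.0978×13.3) = 0.01765 K/W
R_calcium silicate = ln(432.2/372.2)/(2π×0.0816×13.3) = 0.02192 K/W
R_outer film = 1/(h_o·2πr_oL) = 1/(14×2π×0.4322×13.3) = 0.001978 K/W
R_total = 0.04157 K/W
Q = ΔT/R_total = 250/0.04157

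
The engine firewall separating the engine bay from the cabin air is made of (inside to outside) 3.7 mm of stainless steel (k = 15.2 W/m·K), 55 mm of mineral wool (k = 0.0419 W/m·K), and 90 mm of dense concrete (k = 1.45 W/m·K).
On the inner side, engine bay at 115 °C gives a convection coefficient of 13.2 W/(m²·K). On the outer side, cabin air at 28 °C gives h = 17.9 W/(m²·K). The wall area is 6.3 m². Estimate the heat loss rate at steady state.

Using the resistance-network approach (series):
R_inner film = 1/(h_i·A) = 1/(13.2×6.3) = 0.01203 K/W
R_stainless steel = L/(kA) = 0.0037/(15.2×6.3) = 3.864×10^-5 K/W
R_mineral wool = L/(kA) = 0.055/(0.0419×6.3) = 0.2084 K/W
R_dense concrete = L/(kA) = 0.09/(1.45×6.3) = 0.009852 K/W
R_outer film = 1/(h_o·A) = 1/(17.9×6.3) = 0.008868 K/W
R_total = 0.2391 K/W
Q = ΔT / R_total = 87 / 0.2391

Q ≈ 364 W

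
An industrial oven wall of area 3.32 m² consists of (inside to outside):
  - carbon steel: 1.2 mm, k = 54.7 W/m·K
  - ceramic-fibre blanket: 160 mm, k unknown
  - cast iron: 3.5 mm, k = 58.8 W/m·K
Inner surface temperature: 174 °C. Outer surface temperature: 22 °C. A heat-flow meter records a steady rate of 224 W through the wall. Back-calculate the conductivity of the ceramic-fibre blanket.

k ≈ 0.071 W/(m·K)

Thermal resistances in series:
R_carbon steel = L/(kA) = 0.0012/(54.7×3.32) = 6.608×10^-6 K/W
R_cast iron = L/(kA) = 0.0035/(58.8×3.32) = 1.793×10^-5 K/W
Sum of known resistances R_other = 2.454×10^-5 K/W
Total R = ΔT/Q = 152/224 = 0.6786 K/W
R_ceramic-fibre blanket = R_total − R_other = 0.6785 K/W
k = L/(R·A) = 0.16/(0.6785×3.32)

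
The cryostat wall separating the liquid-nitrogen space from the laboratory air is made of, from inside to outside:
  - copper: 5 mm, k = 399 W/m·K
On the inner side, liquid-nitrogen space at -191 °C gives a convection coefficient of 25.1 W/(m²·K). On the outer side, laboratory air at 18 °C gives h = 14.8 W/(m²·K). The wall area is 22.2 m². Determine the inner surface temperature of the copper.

Series thermal resistances:
R_inner film = 1/(h_i·A) = 1/(25.1×22.2) = 0.001795 K/W
R_copper = L/(kA) = 0.005/(399×22.2) = 5.645×10^-7 K/W
R_outer film = 1/(h_o·A) = 1/(14.8×22.2) = 0.003044 K/W
R_total = 0.004839 K/W;  Q = ΔT/R_total = 209/0.004839 = 43190 W
T_interface = T_inner + Q·ΣR(inner→interface) = -191 + 43200×0.001795

T ≈ -113 °C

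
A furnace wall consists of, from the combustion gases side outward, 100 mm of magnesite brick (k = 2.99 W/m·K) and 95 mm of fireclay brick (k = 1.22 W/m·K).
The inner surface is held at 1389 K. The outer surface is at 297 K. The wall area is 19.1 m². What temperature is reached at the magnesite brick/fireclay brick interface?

T ≈ 1060 K

Thermal resistances in series:
R_magnesite brick = L/(kA) = 0.1/(2.99×19.1) = 0.001751 K/W
R_fireclay brick = L/(kA) = 0.095/(1.22×19.1) = 0.004077 K/W
R_total = 0.005828 K/W;  Q = ΔT/R_total = 1092/0.005828 = 187400 W
T_interface = T_inner − Q·ΣR(inner→interface) = 1389 − 187000×0.001751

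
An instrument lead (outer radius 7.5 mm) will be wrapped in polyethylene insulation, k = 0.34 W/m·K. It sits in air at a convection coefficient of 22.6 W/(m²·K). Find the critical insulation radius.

r_cr ≈ 15 mm

For a cylinder r_cr = k/h = 0.34/22.6
r_cr = 15 mm; since the bare radius (7.5 mm) is below r_cr, adding a thin layer of insulation will *increase* heat loss.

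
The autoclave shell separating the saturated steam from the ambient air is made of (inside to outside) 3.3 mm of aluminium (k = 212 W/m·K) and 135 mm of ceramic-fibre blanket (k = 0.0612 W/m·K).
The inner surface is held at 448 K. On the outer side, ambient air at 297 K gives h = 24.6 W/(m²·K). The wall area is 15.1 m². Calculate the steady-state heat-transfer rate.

Using the resistance-network approach (series):
R_aluminium = L/(kA) = 0.0033/(212×15.1) = 1.031×10^-6 K/W
R_ceramic-fibre blanket = L/(kA) = 0.135/(0.0612×15.1) = 0.1461 K/W
R_outer film = 1/(h_o·A) = 1/(24.6×15.1) = 0.002692 K/W
R_total = 0.1488 K/W
Q = ΔT / R_total = 151 / 0.1488

Q ≈ 1010 W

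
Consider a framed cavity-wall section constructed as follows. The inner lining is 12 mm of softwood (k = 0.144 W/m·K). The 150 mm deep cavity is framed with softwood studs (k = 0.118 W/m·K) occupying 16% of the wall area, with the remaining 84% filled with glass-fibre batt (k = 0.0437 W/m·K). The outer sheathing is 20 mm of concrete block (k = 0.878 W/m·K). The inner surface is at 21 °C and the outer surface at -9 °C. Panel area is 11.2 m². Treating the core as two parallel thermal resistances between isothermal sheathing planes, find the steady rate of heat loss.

Sheathing layers in series; stud and cavity paths in parallel between them.
R_inner = 0.012/(0.144×11.2) = 0.00744 K/W
R_stud  = 0.15/(0.118×0.16×11.2) = 0.7094 K/W
R_cav   = 0.15/(0.0437×0.84×11.2) = 0.3648 K/W
1/R_core = 1/R_stud + 1/R_cav → R_core = 0.2409 K/W
R_outer = 0.02/(0.878×11.2) = 0.002034 K/W
R_total = 0.2504 K/W
Q = ΔT/R_total = 30/0.2504

Q ≈ 120 W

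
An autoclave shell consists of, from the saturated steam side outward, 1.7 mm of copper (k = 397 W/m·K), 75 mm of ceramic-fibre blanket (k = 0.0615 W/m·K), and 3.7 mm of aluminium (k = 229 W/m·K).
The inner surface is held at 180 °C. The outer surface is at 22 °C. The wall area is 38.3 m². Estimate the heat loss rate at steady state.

Q ≈ 4960 W

Treating each layer as a thermal resistance in series:
R_copper = L/(kA) = 0.0017/(397×38.3) = 1.118×10^-7 K/W
R_ceramic-fibre blanket = L/(kA) = 0.075/(0.0615×38.3) = 0.03184 K/W
R_aluminium = L/(kA) = 0.0037/(229×38.3) = 4.219×10^-7 K/W
R_total = 0.03184 K/W
Q = ΔT / R_total = 158 / 0.03184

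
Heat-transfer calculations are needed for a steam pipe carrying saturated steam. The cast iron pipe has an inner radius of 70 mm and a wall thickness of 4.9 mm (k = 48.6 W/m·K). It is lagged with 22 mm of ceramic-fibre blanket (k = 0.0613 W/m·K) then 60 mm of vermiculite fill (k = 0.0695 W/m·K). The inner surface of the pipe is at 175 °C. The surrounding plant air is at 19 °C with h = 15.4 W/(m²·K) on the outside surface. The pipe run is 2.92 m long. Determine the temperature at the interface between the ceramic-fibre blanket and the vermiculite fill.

T ≈ 118 °C

Per-layer cylindrical resistances, series-summed:
R_cast iron pipe wall = ln(74.9/70)/(2π×48.6×2.92) = 7.588×10^-5 K/W
R_ceramic-fibre blanket = ln(96.9/74.9)/(2π×0.0613×2.92) = 0.229 K/W
R_vermiculite fill = ln(156.9/96.9)/(2π×0.0695×2.92) = 0.378 K/W
R_outer film = 1/(h_o·2πr_oL) = 1/(15.4×2π×0.1569×2.92) = 0.02256 K/W
R_total = 0.6296 K/W
Q = ΔT/R_total = 156/0.6296
Q = 248 W
T_interface = T_inner − Q·ΣR(inner→interface) = 175 − 248×0.2291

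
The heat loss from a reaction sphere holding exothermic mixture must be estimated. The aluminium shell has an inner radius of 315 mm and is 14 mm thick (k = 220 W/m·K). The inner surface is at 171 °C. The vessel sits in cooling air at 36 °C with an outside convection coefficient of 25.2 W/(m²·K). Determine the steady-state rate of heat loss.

For a spherical shell R = (1/r₁ − 1/r₂)/(4πk); film R = 1/(h·4πr²). In series:
R_aluminium shell = (1/0.315 − 1/0.329)/(4π×220) = 4.886×10^-5 K/W
R_outer film = 1/(h·4πr_o²) = 1/(25.2×4π×0.329²) = 0.02917 K/W
R_total = 0.02922 K/W
Q = ΔT/R_total = 135/0.02922

Q ≈ 4620 W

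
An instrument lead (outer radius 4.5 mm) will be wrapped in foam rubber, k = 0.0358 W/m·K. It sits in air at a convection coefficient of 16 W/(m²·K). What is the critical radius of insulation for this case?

r_cr ≈ 2.24 mm

For a cylinder r_cr = k/h = 0.0358/16
r_cr = 2.24 mm; since the bare radius (4.5 mm) is above r_cr, any added insulation will reduce heat loss.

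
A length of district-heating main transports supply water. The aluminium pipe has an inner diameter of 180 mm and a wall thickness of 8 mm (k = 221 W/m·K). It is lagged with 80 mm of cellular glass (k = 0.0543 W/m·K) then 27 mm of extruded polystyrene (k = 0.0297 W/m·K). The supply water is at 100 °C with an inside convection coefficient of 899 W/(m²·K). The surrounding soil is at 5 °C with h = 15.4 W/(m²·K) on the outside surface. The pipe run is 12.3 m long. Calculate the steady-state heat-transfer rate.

Q ≈ 457 W

For a radial system each layer contributes R = ln(r_out/r_in)/(2πkL); films add R = 1/(hA).
R_inner film = 1/(h_i·2πr₁L) = 1/(899×2π×0.09×12.3) = 1.599×10^-4 K/W
R_aluminium pipe wall = ln(98/90)/(2π×221×12.3) = 4.986×10^-6 K/W
R_cellular glass = ln(178/98)/(2π×0.0543×12.3) = 0.1422 K/W
R_extruded polystyrene = ln(205/178)/(2π×0.0297×12.3) = 0.06153 K/W
R_outer film = 1/(h_o·2πr_oL) = 1/(15.4×2π×0.205×12.3) = 0.004099 K/W
R_total = 0.208 K/W
Q = ΔT/R_total = 95/0.208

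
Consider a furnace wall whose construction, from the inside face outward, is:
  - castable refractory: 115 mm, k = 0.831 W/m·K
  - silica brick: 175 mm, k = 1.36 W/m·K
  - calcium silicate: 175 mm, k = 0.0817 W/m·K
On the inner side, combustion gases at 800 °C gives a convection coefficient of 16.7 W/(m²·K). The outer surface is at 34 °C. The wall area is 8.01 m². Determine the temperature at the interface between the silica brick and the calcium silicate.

Treating each layer as a thermal resistance in series:
R_inner film = 1/(h_i·A) = 1/(16.7×8.01) = 0.007476 K/W
R_castable refractory = L/(kA) = 0.115/(0.831×8.01) = 0.01728 K/W
R_silica brick = L/(kA) = 0.175/(1.36×8.01) = 0.01606 K/W
R_calcium silicate = L/(kA) = 0.175/(0.0817×8.01) = 0.2674 K/W
R_total = 0.3082 K/W;  Q = ΔT/R_total = 766/0.3082 = 2485 W
T_interface = T_inner − Q·ΣR(inner→interface) = 800 − 2490×0.04082

T ≈ 699 °C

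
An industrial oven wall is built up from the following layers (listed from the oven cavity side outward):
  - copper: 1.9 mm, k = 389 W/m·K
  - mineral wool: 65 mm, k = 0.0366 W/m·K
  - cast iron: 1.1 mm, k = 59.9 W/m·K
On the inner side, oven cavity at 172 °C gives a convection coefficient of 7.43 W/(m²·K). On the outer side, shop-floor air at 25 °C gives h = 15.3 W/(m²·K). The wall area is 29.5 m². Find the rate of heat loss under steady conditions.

Using the resistance-network approach (series):
R_inner film = 1/(h_i·A) = 1/(7.43×29.5) = 0.004562 K/W
R_copper = L/(kA) = 0.0019/(389×29.5) = 1.656×10^-7 K/W
R_mineral wool = L/(kA) = 0.065/(0.0366×29.5) = 0.0602 K/W
R_cast iron = L/(kA) = 0.0011/(59.9×29.5) = 6.225×10^-7 K/W
R_outer film = 1/(h_o·A) = 1/(15.3×29.5) = 0.002216 K/W
R_total = 0.06698 K/W
Q = ΔT / R_total = 147 / 0.06698

Q ≈ 2190 W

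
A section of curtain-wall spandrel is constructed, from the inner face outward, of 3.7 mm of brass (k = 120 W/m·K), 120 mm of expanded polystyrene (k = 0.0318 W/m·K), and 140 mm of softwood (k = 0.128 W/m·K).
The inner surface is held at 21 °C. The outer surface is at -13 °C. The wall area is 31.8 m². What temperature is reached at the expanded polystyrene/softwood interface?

T ≈ -5.36 °C

Thermal resistances in series:
R_brass = L/(kA) = 0.0037/(120×31.8) = 9.696×10^-7 K/W
R_expanded polystyrene = L/(kA) = 0.12/(0.0318×31.8) = 0.1187 K/W
R_softwood = L/(kA) = 0.14/(0.128×31.8) = 0.03439 K/W
R_total = 0.1531 K/W;  Q = ΔT/R_total = 34/0.1531 = 222.1 W
T_interface = T_inner − Q·ΣR(inner→interface) = 21 − 222×0.1187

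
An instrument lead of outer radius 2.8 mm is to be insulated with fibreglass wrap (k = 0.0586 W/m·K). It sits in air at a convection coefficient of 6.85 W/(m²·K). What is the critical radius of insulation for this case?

For a cylinder r_cr = k/h = 0.0586/6.85
r_cr = 8.55 mm; since the bare radius (2.8 mm) is below r_cr, adding a thin layer of insulation will *increase* heat loss.

r_cr ≈ 8.55 mm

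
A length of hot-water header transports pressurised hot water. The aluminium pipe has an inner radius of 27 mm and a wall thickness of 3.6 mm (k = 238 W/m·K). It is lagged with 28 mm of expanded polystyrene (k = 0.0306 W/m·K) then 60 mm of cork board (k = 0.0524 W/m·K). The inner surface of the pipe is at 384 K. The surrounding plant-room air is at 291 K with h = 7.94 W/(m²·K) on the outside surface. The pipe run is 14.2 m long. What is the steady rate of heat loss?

Q ≈ 232 W

Cylindrical conduction, so R = ln(r₂/r₁)/(2πkL) per layer, in series:
R_aluminium pipe wall = ln(30.6/27)/(2π×238×14.2) = 5.894×10^-6 K/W
R_expanded polystyrene = ln(58.6/30.6)/(2π×0.0306×14.2) = 0.238 K/W
R_cork board = ln(118.6/58.6)/(2π×0.0524×14.2) = 0.1508 K/W
R_outer film = 1/(h_o·2πr_oL) = 1/(7.94×2π×0.1186×14.2) = 0.0119 K/W
R_total = 0.4007 K/W
Q = ΔT/R_total = 93/0.4007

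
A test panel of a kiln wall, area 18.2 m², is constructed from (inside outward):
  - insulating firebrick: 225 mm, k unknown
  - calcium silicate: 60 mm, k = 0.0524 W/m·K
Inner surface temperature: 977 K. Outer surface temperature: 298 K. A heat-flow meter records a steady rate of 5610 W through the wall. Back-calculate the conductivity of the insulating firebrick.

Treating each layer as a thermal resistance in series:
R_calcium silicate = L/(kA) = 0.06/(0.0524×18.2) = 0.06291 K/W
Sum of known resistances R_other = 0.06291 K/W
Total R = ΔT/Q = 679/5610 = 0.121 K/W
R_insulating firebrick = R_total − R_other = 0.05812 K/W
k = L/(R·A) = 0.225/(0.05812×18.2)

k ≈ 0.213 W/(m·K)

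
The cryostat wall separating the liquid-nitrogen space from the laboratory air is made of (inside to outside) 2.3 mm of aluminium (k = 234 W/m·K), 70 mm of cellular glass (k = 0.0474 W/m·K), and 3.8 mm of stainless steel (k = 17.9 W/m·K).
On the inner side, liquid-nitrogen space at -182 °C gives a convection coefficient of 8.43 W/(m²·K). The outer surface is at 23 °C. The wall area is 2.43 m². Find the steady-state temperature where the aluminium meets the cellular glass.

Series thermal resistances:
R_inner film = 1/(h_i·A) = 1/(8.43×2.43) = 0.04882 K/W
R_aluminium = L/(kA) = 0.0023/(234×2.43) = 4.045×10^-6 K/W
R_cellular glass = L/(kA) = 0.07/(0.0474×2.43) = 0.6077 K/W
R_stainless steel = L/(kA) = 0.0038/(17.9×2.43) = 8.736×10^-5 K/W
R_total = 0.6566 K/W;  Q = ΔT/R_total = 205/0.6566 = 312.2 W
T_interface = T_inner + Q·ΣR(inner→interface) = -182 + 312×0.04882

T ≈ -167 °C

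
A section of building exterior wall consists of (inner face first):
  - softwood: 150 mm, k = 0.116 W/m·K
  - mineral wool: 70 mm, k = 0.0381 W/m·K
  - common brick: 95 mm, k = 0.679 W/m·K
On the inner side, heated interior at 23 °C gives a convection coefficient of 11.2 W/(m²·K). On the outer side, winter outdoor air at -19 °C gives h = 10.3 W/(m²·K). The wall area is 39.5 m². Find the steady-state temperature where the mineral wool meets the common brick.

Model the wall as resistances in series:
R_inner film = 1/(h_i·A) = 1/(11.2×39.5) = 0.00226 K/W
R_softwood = L/(kA) = 0.15/(0.116×39.5) = 0.03274 K/W
R_mineral wool = L/(kA) = 0.07/(0.0381×39.5) = 0.04651 K/W
R_common brick = L/(kA) = 0.095/(0.679×39.5) = 0.003542 K/W
R_outer film = 1/(h_o·A) = 1/(10.3×39.5) = 0.002458 K/W
R_total = 0.08751 K/W;  Q = ΔT/R_total = 42/0.08751 = 479.9 W
T_interface = T_inner − Q·ΣR(inner→interface) = 23 − 480×0.08151

T ≈ -16.1 °C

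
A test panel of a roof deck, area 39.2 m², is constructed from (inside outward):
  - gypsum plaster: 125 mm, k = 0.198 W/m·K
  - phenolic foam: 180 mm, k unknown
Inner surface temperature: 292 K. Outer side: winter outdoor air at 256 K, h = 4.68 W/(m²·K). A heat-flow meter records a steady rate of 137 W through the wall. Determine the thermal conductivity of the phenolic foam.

Series thermal resistances:
R_gypsum plaster = L/(kA) = 0.125/(0.198×39.2) = 0.0161 K/W
R_outer film = 1/(h_o·A) = 1/(4.68×39.2) = 0.005451 K/W
Sum of known resistances R_other = 0.02156 K/W
Total R = ΔT/Q = 36/137 = 0.2628 K/W
R_phenolic foam = R_total − R_other = 0.2412 K/W
k = L/(R·A) = 0.18/(0.2412×39.2)

k ≈ 0.019 W/(m·K)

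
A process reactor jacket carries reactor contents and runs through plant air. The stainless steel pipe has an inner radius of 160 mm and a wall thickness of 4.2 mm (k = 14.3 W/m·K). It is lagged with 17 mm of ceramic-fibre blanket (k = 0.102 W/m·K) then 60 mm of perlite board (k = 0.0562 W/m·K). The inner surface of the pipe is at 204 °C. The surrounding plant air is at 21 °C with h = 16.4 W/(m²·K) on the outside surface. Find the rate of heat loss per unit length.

Treating each annulus and film as a series resistance:
R_stainless steel pipe wall = ln(164.2/160)/(2π×14.3×1) = 2.884×10^-4 K/W
R_ceramic-fibre blanket = ln(181.2/164.2)/(2π×0.102×1) = 0.1537 K/W
R_perlite board = ln(241.2/181.2)/(2π×0.0562×1) = 0.81 K/W
R_outer film = 1/(h_o·2πr_oL) = 1/(16.4×2π×0.2412×1) = 0.04023 K/W
R_total = 1.004 K/W
Q = ΔT/R_total = 183/1.004

q′ ≈ 182 W/m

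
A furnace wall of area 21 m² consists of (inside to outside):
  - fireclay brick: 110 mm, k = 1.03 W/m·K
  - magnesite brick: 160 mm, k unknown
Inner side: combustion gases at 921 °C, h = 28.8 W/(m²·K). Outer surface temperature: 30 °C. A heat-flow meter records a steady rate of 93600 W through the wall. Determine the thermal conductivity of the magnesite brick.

Treating each layer as a thermal resistance in series:
R_inner film = 1/(h_i·A) = 1/(28.8×21) = 0.001653 K/W
R_fireclay brick = L/(kA) = 0.11/(1.03×21) = 0.005086 K/W
Sum of known resistances R_other = 0.006739 K/W
Total R = ΔT/Q = 891/93600 = 0.009519 K/W
R_magnesite brick = R_total − R_other = 0.00278 K/W
k = L/(R·A) = 0.16/(0.00278×21)

k ≈ 2.74 W/(m·K)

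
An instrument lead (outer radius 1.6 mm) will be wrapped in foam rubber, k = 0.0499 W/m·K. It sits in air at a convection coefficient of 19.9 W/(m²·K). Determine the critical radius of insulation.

r_cr ≈ 2.51 mm

For a cylinder r_cr = k/h = 0.0499/19.9
r_cr = 2.51 mm; since the bare radius (1.6 mm) is below r_cr, adding a thin layer of insulation will *increase* heat loss.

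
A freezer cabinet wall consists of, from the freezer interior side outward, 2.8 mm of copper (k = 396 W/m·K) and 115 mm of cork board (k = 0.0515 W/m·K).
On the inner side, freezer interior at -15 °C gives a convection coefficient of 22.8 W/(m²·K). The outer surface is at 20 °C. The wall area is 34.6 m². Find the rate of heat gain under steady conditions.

Treating each layer as a thermal resistance in series:
R_inner film = 1/(h_i·A) = 1/(22.8×34.6) = 0.001268 K/W
R_copper = L/(kA) = 0.0028/(396×34.6) = 2.044×10^-7 K/W
R_cork board = L/(kA) = 0.115/(0.0515×34.6) = 0.06454 K/W
R_total = 0.06581 K/W
Q = ΔT / R_total = 35 / 0.06581

Q ≈ 532 W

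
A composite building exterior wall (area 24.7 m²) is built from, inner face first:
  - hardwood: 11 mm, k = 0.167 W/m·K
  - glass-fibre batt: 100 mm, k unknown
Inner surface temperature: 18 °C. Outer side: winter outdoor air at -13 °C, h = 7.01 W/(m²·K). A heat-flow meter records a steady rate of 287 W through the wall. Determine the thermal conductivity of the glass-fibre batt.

k ≈ 0.0407 W/(m·K)

Treating each layer as a thermal resistance in series:
R_hardwood = L/(kA) = 0.011/(0.167×24.7) = 0.002667 K/W
R_outer film = 1/(h_o·A) = 1/(7.01×24.7) = 0.005775 K/W
Sum of known resistances R_other = 0.008442 K/W
Total R = ΔT/Q = 31/287 = 0.108 K/W
R_glass-fibre batt = R_total − R_other = 0.09957 K/W
k = L/(R·A) = 0.1/(0.09957×24.7)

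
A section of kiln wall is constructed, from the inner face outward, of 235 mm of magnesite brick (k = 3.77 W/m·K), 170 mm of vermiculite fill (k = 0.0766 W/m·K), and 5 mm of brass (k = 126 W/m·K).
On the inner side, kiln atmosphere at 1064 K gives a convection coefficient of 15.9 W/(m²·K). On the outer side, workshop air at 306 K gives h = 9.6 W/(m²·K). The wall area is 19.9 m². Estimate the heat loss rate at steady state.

Using the resistance-network approach (series):
R_inner film = 1/(h_i·A) = 1/(15.9×19.9) = 0.00316 K/W
R_magnesite brick = L/(kA) = 0.235/(3.77×19.9) = 0.003132 K/W
R_vermiculite fill = L/(kA) = 0.17/(0.0766×19.9) = 0.1115 K/W
R_brass = L/(kA) = 0.005/(126×19.9) = 1.994×10^-6 K/W
R_outer film = 1/(h_o·A) = 1/(9.6×19.9) = 0.005235 K/W
R_total = 0.1231 K/W
Q = ΔT / R_total = 758 / 0.1231

Q ≈ 6160 W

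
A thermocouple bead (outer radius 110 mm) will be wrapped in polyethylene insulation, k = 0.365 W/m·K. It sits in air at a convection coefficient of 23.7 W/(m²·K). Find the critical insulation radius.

r_cr ≈ 30.8 mm

For a sphere r_cr = 2k/h = 2×0.365/23.7
r_cr = 30.8 mm; since the bare radius (110 mm) is above r_cr, any added insulation will reduce heat loss.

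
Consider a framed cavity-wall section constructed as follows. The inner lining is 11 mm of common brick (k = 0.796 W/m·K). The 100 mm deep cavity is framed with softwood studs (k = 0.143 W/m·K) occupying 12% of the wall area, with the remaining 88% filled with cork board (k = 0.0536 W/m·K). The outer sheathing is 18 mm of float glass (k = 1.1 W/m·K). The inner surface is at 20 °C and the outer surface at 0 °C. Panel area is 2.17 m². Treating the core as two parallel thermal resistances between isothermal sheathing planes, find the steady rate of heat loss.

Sheathing layers in series; stud and cavity paths in parallel between them.
R_inner = 0.011/(0.796×2.17) = 0.006368 K/W
R_stud  = 0.1/(0.143×0.12×2.17) = 2.685 K/W
R_cav   = 0.1/(0.0536×0.88×2.17) = 0.977 K/W
1/R_core = 1/R_stud + 1/R_cav → R_core = 0.7164 K/W
R_outer = 0.018/(1.1×2.17) = 0.007541 K/W
R_total = 0.7303 K/W
Q = ΔT/R_total = 20/0.7303

Q ≈ 27.4 W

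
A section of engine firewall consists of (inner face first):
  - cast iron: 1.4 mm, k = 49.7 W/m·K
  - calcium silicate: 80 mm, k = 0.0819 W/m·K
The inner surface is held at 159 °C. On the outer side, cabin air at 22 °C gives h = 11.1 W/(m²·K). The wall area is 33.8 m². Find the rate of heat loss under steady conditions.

Treating each layer as a thermal resistance in series:
R_cast iron = L/(kA) = 0.0014/(49.7×33.8) = 8.334×10^-7 K/W
R_calcium silicate = L/(kA) = 0.08/(0.0819×33.8) = 0.0289 K/W
R_outer film = 1/(h_o·A) = 1/(11.1×33.8) = 0.002665 K/W
R_total = 0.03157 K/W
Q = ΔT / R_total = 137 / 0.03157

Q ≈ 4340 W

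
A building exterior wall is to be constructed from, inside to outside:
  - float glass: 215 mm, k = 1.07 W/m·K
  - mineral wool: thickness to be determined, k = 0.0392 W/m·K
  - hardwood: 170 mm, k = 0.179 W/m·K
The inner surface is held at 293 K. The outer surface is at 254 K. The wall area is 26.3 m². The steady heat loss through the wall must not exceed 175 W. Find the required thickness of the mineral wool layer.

L ≈ 185 mm

Thermal resistances in series:
R_float glass = L/(kA) = 0.215/(1.07×26.3) = 0.00764 K/W
R_hardwood = L/(kA) = 0.17/(0.179×26.3) = 0.03611 K/W
Sum of the known resistances R_other = 0.04375 K/W
Required total resistance R_tot = ΔT/Q_allow = 39/175 = 0.2229 K/W
R_mineral wool = R_tot − R_other = 0.1791 K/W
L = R·k·A = 0.1791×0.0392×26.3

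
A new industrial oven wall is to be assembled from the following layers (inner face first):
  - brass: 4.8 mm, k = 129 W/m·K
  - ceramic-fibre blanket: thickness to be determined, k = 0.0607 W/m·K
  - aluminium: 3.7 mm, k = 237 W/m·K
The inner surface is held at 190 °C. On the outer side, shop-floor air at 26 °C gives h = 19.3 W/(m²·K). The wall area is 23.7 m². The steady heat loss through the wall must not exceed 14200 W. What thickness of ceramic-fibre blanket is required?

Using the resistance-network approach (series):
R_brass = L/(kA) = 0.0048/(129×23.7) = 1.57×10^-6 K/W
R_aluminium = L/(kA) = 0.0037/(237×23.7) = 6.587×10^-7 K/W
R_outer film = 1/(h_o·A) = 1/(19.3×23.7) = 0.002186 K/W
Sum of the known resistances R_other = 0.002188 K/W
Required total resistance R_tot = ΔT/Q_allow = 164/14200 = 0.01155 K/W
R_ceramic-fibre blanket = R_tot − R_other = 0.009361 K/W
L = R·k·A = 0.009361×0.0607×23.7

L ≈ 13.5 mm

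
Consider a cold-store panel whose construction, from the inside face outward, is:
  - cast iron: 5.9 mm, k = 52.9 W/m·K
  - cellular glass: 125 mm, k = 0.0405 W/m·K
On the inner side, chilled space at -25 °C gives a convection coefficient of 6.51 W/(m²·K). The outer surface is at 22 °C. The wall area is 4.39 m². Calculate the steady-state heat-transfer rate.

Treating each layer as a thermal resistance in series:
R_inner film = 1/(h_i·A) = 1/(6.51×4.39) = 0.03499 K/W
R_cast iron = L/(kA) = 0.0059/(52.9×4.39) = 2.541×10^-5 K/W
R_cellular glass = L/(kA) = 0.125/(0.0405×4.39) = 0.7031 K/W
R_total = 0.7381 K/W
Q = ΔT / R_total = 47 / 0.7381

Q ≈ 63.7 W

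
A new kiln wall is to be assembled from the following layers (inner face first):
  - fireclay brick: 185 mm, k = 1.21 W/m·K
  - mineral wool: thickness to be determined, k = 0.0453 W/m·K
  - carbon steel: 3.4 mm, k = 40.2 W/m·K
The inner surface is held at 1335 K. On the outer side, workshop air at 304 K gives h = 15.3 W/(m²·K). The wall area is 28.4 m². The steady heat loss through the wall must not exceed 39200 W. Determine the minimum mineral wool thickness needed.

Series thermal resistances:
R_fireclay brick = L/(kA) = 0.185/(1.21×28.4) = 0.005384 K/W
R_carbon steel = L/(kA) = 0.0034/(40.2×28.4) = 2.978×10^-6 K/W
R_outer film = 1/(h_o·A) = 1/(15.3×28.4) = 0.002301 K/W
Sum of the known resistances R_other = 0.007688 K/W
Required total resistance R_tot = ΔT/Q_allow = 1031/39200 = 0.0263 K/W
R_mineral wool = R_tot − R_other = 0.01861 K/W
L = R·k·A = 0.01861×0.0453×28.4

L ≈ 23.9 mm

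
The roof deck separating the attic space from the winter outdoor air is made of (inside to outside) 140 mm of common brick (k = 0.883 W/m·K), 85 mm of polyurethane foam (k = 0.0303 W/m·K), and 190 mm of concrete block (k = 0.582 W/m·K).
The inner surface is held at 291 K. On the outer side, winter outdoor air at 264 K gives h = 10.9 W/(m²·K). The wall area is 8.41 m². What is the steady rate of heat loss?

Q ≈ 67.1 W

Thermal resistances in series:
R_common brick = L/(kA) = 0.14/(0.883×8.41) = 0.01885 K/W
R_polyurethane foam = L/(kA) = 0.085/(0.0303×8.41) = 0.3336 K/W
R_concrete block = L/(kA) = 0.19/(0.582×8.41) = 0.03882 K/W
R_outer film = 1/(h_o·A) = 1/(10.9×8.41) = 0.01091 K/W
R_total = 0.4021 K/W
Q = ΔT / R_total = 27 / 0.4021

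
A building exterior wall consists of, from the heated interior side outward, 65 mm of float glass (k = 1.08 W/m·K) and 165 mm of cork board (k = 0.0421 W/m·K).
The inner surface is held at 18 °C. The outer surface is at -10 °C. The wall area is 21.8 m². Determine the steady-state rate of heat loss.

Model the wall as resistances in series:
R_float glass = L/(kA) = 0.065/(1.08×21.8) = 0.002761 K/W
R_cork board = L/(kA) = 0.165/(0.0421×21.8) = 0.1798 K/W
R_total = 0.1825 K/W
Q = ΔT / R_total = 28 / 0.1825

Q ≈ 153 W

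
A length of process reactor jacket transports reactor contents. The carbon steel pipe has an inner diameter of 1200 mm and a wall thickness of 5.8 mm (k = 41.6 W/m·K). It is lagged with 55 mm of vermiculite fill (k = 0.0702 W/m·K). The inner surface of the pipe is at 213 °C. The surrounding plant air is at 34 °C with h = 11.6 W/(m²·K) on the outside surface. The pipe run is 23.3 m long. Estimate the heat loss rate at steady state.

Radial resistances (cylindrical: R_cond = ln(r_o/r_i)/(2πkL), R_conv = 1/(h·2πrL)):
R_carbon steel pipe wall = ln(605.8/600)/(2π×41.6×23.3) = 1.58×10^-6 K/W
R_vermiculite fill = ln(660.8/605.8)/(2π×0.0702×23.3) = 0.008456 K/W
R_outer film = 1/(h_o·2πr_oL) = 1/(11.6×2π×0.6608×23.3) = 8.911×10^-4 K/W
R_total = 0.009348 K/W
Q = ΔT/R_total = 179/0.009348

Q ≈ 19100 W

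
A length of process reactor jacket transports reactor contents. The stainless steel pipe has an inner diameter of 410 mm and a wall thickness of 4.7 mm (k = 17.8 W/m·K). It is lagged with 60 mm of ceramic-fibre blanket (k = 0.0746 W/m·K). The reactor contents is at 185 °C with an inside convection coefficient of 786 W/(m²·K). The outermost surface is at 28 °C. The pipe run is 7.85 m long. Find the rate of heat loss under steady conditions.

Q ≈ 2290 W

Radial resistances (cylindrical: R_cond = ln(r_o/r_i)/(2πkL), R_conv = 1/(h·2πrL)):
R_inner film = 1/(h_i·2πr₁L) = 1/(786×2π×0.205×7.85) = 1.258×10^-4 K/W
R_stainless steel pipe wall = ln(209.7/205)/(2π×17.8×7.85) = 2.582×10^-5 K/W
R_ceramic-fibre blanket = ln(269.7/209.7)/(2π×0.0746×7.85) = 0.06839 K/W
R_total = 0.06854 K/W
Q = ΔT/R_total = 157/0.06854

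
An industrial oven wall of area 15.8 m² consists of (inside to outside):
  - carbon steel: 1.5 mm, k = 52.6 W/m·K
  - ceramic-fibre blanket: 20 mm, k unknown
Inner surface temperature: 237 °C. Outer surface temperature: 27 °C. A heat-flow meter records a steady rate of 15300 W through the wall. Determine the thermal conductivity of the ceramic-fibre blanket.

k ≈ 0.0922 W/(m·K)

Treating each layer as a thermal resistance in series:
R_carbon steel = L/(kA) = 0.0015/(52.6×15.8) = 1.805×10^-6 K/W
Sum of known resistances R_other = 1.805×10^-6 K/W
Total R = ΔT/Q = 210/15300 = 0.01373 K/W
R_ceramic-fibre blanket = R_total − R_other = 0.01372 K/W
k = L/(R·A) = 0.02/(0.01372×15.8)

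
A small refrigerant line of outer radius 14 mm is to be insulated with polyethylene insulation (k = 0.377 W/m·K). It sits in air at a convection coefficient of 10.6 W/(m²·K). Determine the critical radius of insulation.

For a cylinder r_cr = k/h = 0.377/10.6
r_cr = 35.6 mm; since the bare radius (14 mm) is below r_cr, adding a thin layer of insulation will *increase* heat loss.

r_cr ≈ 35.6 mm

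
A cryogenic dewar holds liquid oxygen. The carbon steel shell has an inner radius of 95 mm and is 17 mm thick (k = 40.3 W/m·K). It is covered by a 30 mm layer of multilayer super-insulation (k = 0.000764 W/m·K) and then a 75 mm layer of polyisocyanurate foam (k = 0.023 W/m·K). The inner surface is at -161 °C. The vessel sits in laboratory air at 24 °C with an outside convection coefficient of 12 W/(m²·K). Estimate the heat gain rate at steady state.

Q ≈ 0.902 W

Each spherical layer contributes R = (1/r_i − 1/r_o)/(4πk):
R_carbon steel shell = (1/0.095 − 1/0.112)/(4π×40.3) = 0.003155 K/W
R_multilayer super-insulation = (1/0.112 − 1/0.142)/(4π×0.000764) = 196.5 K/W
R_polyisocyanurate foam = (1/0.142 − 1/0.217)/(4π×0.023) = 8.421 K/W
R_outer film = 1/(h·4πr_o²) = 1/(12×4π×0.217²) = 0.1408 K/W
R_total = 205 K/W
Q = ΔT/R_total = 185/205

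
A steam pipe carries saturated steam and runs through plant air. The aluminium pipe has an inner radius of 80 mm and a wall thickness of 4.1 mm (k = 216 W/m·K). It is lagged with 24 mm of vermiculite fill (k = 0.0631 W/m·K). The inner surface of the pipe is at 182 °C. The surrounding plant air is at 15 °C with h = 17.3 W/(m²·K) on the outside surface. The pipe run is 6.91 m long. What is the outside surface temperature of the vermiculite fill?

Radial resistances (cylindrical: R_cond = ln(r_o/r_i)/(2πkL), R_conv = 1/(h·2πrL)):
R_aluminium pipe wall = ln(84.1/80)/(2π×216×6.91) = 5.329×10^-6 K/W
R_vermiculite fill = ln(108.1/84.1)/(2π×0.0631×6.91) = 0.09164 K/W
R_outer film = 1/(h_o·2πr_oL) = 1/(17.3×2π×0.1081×6.91) = 0.01232 K/W
R_total = 0.104 K/W
Q = ΔT/R_total = 167/0.104
Q = 1610 W
T_interface = T_inner − Q·ΣR(inner→interface) = 182 − 1610×0.09164

T ≈ 34.8 °C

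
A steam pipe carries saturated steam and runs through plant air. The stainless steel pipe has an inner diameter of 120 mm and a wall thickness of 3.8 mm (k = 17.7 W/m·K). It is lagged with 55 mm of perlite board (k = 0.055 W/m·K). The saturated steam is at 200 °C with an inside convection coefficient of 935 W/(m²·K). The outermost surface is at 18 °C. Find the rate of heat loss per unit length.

q′ ≈ 101 W/m

For a radial system each layer contributes R = ln(r_out/r_in)/(2πkL); films add R = 1/(hA).
R_inner film = 1/(h_i·2πr₁L) = 1/(935×2π×0.06×1) = 0.002837 K/W
R_stainless steel pipe wall = ln(63.8/60)/(2π×17.7×1) = 5.522×10^-4 K/W
R_perlite board = ln(118.8/63.8)/(2π×0.055×1) = 1.799 K/W
R_total = 1.802 K/W
Q = ΔT/R_total = 182/1.802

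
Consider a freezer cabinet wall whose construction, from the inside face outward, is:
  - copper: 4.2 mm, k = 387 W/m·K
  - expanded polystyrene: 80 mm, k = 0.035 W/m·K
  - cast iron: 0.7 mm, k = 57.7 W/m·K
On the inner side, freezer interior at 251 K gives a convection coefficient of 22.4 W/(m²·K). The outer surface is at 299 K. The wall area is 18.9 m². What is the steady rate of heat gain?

Q ≈ 389 W

Model the wall as resistances in series:
R_inner film = 1/(h_i·A) = 1/(22.4×18.9) = 0.002362 K/W
R_copper = L/(kA) = 0.0042/(387×18.9) = 5.742×10^-7 K/W
R_expanded polystyrene = L/(kA) = 0.08/(0.035×18.9) = 0.1209 K/W
R_cast iron = L/(kA) = 0.0007/(57.7×18.9) = 6.419×10^-7 K/W
R_total = 0.1233 K/W
Q = ΔT / R_total = 48 / 0.1233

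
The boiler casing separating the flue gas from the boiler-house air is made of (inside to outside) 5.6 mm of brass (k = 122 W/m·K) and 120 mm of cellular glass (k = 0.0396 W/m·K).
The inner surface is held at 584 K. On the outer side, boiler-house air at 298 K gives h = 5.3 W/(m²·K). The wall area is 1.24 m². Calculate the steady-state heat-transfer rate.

Using the resistance-network approach (series):
R_brass = L/(kA) = 0.0056/(122×1.24) = 3.702×10^-5 K/W
R_cellular glass = L/(kA) = 0.12/(0.0396×1.24) = 2.444 K/W
R_outer film = 1/(h_o·A) = 1/(5.3×1.24) = 0.1522 K/W
R_total = 2.596 K/W
Q = ΔT / R_total = 286 / 2.596

Q ≈ 110 W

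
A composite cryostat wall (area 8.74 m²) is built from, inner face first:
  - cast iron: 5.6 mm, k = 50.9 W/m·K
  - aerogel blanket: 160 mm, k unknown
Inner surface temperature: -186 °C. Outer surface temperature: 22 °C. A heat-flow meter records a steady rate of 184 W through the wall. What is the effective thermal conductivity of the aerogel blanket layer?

k ≈ 0.0162 W/(m·K)

Thermal resistances in series:
R_cast iron = L/(kA) = 0.0056/(50.9×8.74) = 1.259×10^-5 K/W
Sum of known resistances R_other = 1.259×10^-5 K/W
Total R = ΔT/Q = 208/184 = 1.13 K/W
R_aerogel blanket = R_total − R_other = 1.13 K/W
k = L/(R·A) = 0.16/(1.13×8.74)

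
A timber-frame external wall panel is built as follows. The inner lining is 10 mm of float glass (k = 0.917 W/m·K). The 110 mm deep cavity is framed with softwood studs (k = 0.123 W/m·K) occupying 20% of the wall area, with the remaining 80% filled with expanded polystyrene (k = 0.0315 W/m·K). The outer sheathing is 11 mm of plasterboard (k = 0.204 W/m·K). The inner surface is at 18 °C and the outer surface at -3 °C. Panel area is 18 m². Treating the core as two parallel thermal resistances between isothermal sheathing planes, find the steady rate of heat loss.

Q ≈ 166 W

Sheathing layers in series; stud and cavity paths in parallel between them.
R_inner = 0.01/(0.917×18) = 6.058×10^-4 K/W
R_stud  = 0.11/(0.123×0.2×18) = 0.2484 K/W
R_cav   = 0.11/(0.0315×0.8×18) = 0.2425 K/W
1/R_core = 1/R_stud + 1/R_cav → R_core = 0.1227 K/W
R_outer = 0.011/(0.204×18) = 0.002996 K/W
R_total = 0.1263 K/W
Q = ΔT/R_total = 21/0.1263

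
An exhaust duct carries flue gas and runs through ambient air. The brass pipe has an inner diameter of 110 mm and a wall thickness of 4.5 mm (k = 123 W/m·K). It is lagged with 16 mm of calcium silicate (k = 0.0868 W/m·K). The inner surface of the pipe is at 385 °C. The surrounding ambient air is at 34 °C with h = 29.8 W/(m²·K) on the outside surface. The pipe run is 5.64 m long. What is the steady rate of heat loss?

Q ≈ 3900 W

Per-layer cylindrical resistances, series-summed:
R_brass pipe wall = ln(59.5/55)/(2π×123×5.64) = 1.804×10^-5 K/W
R_calcium silicate = ln(75.5/59.5)/(2π×0.0868×5.64) = 0.07743 K/W
R_outer film = 1/(h_o·2πr_oL) = 1/(29.8×2π×0.0755×5.64) = 0.01254 K/W
R_total = 0.08999 K/W
Q = ΔT/R_total = 351/0.08999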